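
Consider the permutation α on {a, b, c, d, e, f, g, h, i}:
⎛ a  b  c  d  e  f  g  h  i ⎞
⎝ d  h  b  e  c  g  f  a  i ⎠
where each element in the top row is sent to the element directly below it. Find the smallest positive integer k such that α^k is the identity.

Decomposing into disjoint cycles gives cycle lengths 6, 2, 1.
The order of α is the least common multiple of its cycle lengths: lcm(6, 2) = 6.

6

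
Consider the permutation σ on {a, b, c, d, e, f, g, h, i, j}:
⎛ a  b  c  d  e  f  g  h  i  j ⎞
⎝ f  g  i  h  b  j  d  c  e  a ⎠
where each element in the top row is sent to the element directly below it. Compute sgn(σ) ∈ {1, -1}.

In disjoint-cycle form the cycle lengths are 7, 3.
A cycle of length ℓ contributes ℓ−1 transpositions, so σ is a product of 6 + 2 = 8 transpositions — even.

1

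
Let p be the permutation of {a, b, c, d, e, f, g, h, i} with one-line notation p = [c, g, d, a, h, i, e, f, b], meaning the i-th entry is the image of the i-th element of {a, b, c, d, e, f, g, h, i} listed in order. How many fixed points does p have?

No element satisfies p(x) = x, so there are 0 fixed points.

0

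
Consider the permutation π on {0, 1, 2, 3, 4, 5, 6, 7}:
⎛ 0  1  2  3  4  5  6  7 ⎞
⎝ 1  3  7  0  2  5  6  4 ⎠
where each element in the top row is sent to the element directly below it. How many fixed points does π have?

The fixed points (elements with π(x) = x) are {5, 6}, so there are 2.

2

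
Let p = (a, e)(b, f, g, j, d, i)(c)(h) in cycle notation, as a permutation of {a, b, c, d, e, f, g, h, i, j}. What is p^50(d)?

d lies in the 6-cycle (b, f, g, j, d, i).
Since the cycle has length 6, p^50 acts on it the same as p^2 (50 mod 6 = 2).
Advancing 2 steps from d: d → i → b.

b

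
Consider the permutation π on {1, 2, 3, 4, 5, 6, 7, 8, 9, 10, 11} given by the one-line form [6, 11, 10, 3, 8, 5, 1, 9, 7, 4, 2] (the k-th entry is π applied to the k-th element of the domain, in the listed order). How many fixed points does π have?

0

No element satisfies π(x) = x, so there are 0 fixed points.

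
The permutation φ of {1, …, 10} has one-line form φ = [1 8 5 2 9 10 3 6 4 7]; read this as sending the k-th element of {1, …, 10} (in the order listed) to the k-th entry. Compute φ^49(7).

4

Tracing 7 → 3 → … returns to 7 after 9 steps, so 7 lies in a 9-cycle (2 8 6 10 7 3 5 9 4).
Since the cycle has length 9, φ^49 acts on it the same as φ^4 (49 mod 9 = 4).
Advancing 4 steps from 7: 7 → 3 → 5 → 9 → 4.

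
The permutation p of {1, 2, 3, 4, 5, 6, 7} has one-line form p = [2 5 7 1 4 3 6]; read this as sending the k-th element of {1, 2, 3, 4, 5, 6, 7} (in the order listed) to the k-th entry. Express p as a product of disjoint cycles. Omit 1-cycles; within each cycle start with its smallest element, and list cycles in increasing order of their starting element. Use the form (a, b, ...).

Iterating p from 1 gives 1 → 2 → 5 → 4 → 1; that is the 4-cycle (1, 2, 5, 4).
Repeating from the next unused element and collecting all non-trivial cycles gives (1, 2, 5, 4)(3, 7, 6).

(1, 2, 5, 4)(3, 7, 6)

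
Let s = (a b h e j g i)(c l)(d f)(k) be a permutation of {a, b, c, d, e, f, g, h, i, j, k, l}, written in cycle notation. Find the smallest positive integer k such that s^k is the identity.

The disjoint cycles have lengths 7, 2, 2, 1.
The order of s is the least common multiple of its cycle lengths: lcm(7, 2, 2) = 14.

14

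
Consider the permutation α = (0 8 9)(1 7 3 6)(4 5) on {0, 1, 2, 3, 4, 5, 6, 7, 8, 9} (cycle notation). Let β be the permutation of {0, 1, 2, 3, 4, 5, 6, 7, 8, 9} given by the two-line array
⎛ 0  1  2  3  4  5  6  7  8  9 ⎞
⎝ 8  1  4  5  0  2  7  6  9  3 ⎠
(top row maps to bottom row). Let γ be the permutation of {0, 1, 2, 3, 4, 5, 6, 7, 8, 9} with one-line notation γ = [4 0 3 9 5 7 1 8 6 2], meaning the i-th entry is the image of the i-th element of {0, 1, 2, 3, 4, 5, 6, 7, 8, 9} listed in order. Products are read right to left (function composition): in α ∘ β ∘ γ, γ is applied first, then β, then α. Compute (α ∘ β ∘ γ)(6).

Apply the permutations in order: γ(6) = 1, then β(1) = 1, then α(1) = 7. So (α ∘ β ∘ γ)(6) = 7.

7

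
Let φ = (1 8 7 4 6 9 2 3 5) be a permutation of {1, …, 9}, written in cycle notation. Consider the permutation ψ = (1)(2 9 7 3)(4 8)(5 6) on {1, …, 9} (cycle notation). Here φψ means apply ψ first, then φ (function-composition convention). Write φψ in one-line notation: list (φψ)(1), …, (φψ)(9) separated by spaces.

8 2 3 7 9 1 5 6 4

Chase each element through ψ then φ: 1 → 1 → 8; 2 → 9 → 2; 3 → 2 → 3; 4 → 8 → 7; 5 → 6 → 9; 6 → 5 → 1; 7 → 3 → 5; 8 → 4 → 6; 9 → 7 → 4.
Collecting the images, φψ = [8 2 3 7 9 1 5 6 4].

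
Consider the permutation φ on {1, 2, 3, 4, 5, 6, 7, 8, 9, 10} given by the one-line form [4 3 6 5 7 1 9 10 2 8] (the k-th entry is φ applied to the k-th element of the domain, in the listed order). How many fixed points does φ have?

No element satisfies φ(x) = x, so there are 0 fixed points.

0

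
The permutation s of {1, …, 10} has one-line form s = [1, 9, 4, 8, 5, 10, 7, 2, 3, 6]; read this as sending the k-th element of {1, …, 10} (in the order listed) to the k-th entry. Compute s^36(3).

4

Tracing 3 → 4 → … returns to 3 after 5 steps, so 3 lies in a 5-cycle (2, 9, 3, 4, 8).
On a 5-cycle, s^5 is the identity, so s^36 = s^1 there (36 ≡ 1 mod 5).
Stepping 1 place around the cycle: 3 → 4.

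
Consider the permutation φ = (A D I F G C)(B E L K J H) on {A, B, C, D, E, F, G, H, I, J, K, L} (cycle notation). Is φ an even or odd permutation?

even

The cycle lengths are 6, 6.
A cycle of length ℓ contributes ℓ−1 transpositions, so φ is a product of 5 + 5 = 10 transpositions — even.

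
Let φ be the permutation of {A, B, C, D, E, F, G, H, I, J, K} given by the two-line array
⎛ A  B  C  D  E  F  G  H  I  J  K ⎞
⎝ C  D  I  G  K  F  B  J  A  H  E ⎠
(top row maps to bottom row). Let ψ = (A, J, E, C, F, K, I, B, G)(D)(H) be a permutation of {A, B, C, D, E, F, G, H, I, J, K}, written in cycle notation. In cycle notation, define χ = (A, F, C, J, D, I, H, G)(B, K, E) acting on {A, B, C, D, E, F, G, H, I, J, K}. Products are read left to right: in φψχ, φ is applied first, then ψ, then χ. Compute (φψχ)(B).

I

Apply the permutations in order: φ(B) = D, then ψ(D) = D, then χ(D) = I. So (φψχ)(B) = I.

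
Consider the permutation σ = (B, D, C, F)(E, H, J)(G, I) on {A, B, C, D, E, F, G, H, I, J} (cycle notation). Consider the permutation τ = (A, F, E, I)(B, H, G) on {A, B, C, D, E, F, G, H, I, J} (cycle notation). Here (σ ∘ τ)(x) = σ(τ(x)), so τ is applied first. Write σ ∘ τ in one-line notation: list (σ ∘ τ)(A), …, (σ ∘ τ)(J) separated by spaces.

Chase each element through τ then σ: A → F → B; B → H → J; C → C → F; D → D → C; E → I → G; F → E → H; G → B → D; H → G → I; I → A → A; J → J → E.
So σ ∘ τ in one-line form is B J F C G H D I A E.

B J F C G H D I A E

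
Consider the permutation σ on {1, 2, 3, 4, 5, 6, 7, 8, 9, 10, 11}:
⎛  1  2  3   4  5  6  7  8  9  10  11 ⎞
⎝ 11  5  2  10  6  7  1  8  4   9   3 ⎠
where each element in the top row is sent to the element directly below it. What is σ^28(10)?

9

Tracing 10 → 9 → … returns to 10 after 3 steps, so 10 lies in a 3-cycle (4, 10, 9).
Powers repeat with period 3 on this cycle, and 28 mod 3 = 1, so σ^28(10) = σ^1(10).
Stepping 1 place around the cycle: 10 → 9.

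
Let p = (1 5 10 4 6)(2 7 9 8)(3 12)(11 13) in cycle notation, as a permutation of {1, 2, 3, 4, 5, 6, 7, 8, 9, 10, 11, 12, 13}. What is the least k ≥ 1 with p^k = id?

20

The disjoint cycles have lengths 5, 4, 2, 2.
Since disjoint cycles commute, ord(p) = lcm(5, 4, 2, 2) = 20.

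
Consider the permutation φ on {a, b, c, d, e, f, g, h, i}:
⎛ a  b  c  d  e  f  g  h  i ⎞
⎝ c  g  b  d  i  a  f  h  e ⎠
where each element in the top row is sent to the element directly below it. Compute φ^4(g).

b

Tracing g → f → … returns to g after 5 steps, so g lies in a 5-cycle (a, c, b, g, f).
Stepping 4 places around the cycle: g → f → a → c → b.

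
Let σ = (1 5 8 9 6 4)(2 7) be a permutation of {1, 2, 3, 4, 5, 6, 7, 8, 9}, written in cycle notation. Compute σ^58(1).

6

1 lies in the 6-cycle (1 5 8 9 6 4).
Since the cycle has length 6, σ^58 acts on it the same as σ^4 (58 mod 6 = 4).
Stepping 4 places around the cycle: 1 → 5 → 8 → 9 → 6.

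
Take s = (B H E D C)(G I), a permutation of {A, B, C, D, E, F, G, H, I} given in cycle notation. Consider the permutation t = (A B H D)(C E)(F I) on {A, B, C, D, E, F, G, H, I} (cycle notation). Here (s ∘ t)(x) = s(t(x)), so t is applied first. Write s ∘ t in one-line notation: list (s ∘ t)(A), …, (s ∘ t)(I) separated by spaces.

Chase each element through t then s: A → B → H; B → H → E; C → E → D; D → A → A; E → C → B; F → I → G; G → G → I; H → D → C; I → F → F.
So s ∘ t in one-line form is H E D A B G I C F.

H E D A B G I C F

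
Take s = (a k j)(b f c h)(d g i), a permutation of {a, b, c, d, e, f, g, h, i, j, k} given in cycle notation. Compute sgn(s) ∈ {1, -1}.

The cycle lengths are 4, 3, 3, 1.
A cycle of length ℓ contributes ℓ−1 transpositions, so s is a product of 3 + 2 + 2 = 7 transpositions — odd.

-1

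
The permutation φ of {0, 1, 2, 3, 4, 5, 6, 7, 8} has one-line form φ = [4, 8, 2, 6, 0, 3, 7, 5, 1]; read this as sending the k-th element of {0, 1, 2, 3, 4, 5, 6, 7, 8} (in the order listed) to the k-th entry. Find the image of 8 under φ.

1

8 is element number 9 of the domain, and entry number 9 of the one-line form is 1, so φ(8) = 1.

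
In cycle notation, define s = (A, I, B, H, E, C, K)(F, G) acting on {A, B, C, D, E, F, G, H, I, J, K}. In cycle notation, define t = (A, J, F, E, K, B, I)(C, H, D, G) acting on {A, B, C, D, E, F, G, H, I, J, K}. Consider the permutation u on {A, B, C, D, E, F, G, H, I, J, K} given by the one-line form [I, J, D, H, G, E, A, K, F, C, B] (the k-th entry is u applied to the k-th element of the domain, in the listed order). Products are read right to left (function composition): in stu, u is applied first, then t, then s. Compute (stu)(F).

Apply the permutations in order: u(F) = E, then t(E) = K, then s(K) = A. So (stu)(F) = A.

A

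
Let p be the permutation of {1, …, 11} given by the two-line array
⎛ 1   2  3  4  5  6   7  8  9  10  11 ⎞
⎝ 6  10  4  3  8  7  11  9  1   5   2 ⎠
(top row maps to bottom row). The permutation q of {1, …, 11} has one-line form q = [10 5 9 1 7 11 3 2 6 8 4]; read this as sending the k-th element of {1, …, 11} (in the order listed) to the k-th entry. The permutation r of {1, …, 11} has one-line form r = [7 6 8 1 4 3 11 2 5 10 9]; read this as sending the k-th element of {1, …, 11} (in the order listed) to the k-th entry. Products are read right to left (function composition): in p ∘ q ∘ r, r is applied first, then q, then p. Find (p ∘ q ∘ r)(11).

Chase 11: r(11) = 9; q(9) = 6; p(6) = 7. Hence (p ∘ q ∘ r)(11) = 7.

7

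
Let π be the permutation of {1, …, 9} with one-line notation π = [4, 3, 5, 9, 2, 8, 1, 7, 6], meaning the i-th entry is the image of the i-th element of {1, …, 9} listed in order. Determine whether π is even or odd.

odd

In disjoint-cycle form the cycle lengths are 6, 3.
A cycle of length ℓ contributes ℓ−1 transpositions, so π is a product of 5 + 2 = 7 transpositions — odd.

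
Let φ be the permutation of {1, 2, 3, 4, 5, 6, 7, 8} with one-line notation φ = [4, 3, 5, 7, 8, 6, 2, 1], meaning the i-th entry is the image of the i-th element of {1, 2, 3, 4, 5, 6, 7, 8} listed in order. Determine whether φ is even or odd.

In disjoint-cycle form the cycle lengths are 7, 1.
A cycle is odd iff its length is even; φ has 0 even-length cycles, so sgn(φ) = (−1)^0 and φ is even.

even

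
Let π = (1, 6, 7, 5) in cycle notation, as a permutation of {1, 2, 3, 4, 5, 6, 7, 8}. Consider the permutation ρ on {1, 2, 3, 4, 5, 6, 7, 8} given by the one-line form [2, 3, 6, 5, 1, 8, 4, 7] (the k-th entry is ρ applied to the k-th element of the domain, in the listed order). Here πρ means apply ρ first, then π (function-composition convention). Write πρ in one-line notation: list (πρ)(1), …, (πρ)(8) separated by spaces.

2 3 7 1 6 8 4 5

Chase each element through ρ then π: 1 → 2 → 2; 2 → 3 → 3; 3 → 6 → 7; 4 → 5 → 1; 5 → 1 → 6; 6 → 8 → 8; 7 → 4 → 4; 8 → 7 → 5.
Collecting the images, πρ = [2 3 7 1 6 8 4 5].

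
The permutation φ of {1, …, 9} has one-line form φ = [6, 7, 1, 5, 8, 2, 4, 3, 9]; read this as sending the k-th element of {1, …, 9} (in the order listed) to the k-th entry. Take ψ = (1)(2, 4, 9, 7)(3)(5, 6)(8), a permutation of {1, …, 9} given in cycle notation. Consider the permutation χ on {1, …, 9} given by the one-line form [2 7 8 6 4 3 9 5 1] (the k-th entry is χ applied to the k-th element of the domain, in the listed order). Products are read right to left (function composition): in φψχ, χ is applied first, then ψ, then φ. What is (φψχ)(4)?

8

Chase 4: χ(4) = 6; ψ(6) = 5; φ(5) = 8. Hence (φψχ)(4) = 8.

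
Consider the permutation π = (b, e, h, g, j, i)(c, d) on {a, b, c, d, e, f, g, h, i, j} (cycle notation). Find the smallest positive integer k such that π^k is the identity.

6

The disjoint cycles have lengths 6, 2, 1, 1.
The order of π is the least common multiple of its cycle lengths: lcm(6, 2) = 6.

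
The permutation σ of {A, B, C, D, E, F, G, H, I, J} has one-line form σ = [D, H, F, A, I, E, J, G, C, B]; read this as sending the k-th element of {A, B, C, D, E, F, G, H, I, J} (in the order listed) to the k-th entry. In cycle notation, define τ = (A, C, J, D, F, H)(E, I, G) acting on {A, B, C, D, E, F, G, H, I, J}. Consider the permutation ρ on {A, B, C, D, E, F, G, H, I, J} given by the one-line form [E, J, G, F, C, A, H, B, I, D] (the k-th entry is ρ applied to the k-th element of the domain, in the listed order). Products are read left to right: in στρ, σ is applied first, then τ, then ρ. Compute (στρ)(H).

C

Chase H: σ(H) = G; τ(G) = E; ρ(E) = C. Hence (στρ)(H) = C.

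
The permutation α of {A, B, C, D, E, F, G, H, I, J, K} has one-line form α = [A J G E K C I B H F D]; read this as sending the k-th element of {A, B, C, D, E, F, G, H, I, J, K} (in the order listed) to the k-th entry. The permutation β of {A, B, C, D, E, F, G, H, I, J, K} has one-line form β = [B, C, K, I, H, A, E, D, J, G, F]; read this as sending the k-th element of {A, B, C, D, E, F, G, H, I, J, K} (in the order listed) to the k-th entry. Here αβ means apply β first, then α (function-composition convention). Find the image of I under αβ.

(αβ)(I) = α(β(I)). β(I) = J, then α(J) = F. So (αβ)(I) = F.

F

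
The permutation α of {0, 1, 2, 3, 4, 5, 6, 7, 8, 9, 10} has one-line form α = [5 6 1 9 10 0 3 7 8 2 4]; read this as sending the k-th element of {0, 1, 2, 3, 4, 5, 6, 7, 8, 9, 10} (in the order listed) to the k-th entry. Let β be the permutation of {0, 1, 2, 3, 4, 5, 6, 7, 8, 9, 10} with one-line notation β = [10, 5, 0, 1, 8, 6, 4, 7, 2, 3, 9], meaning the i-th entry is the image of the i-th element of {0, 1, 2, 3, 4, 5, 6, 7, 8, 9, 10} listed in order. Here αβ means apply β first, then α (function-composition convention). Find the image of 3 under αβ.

First apply β: β(3) = 1, then α(1) = 6. Thus (αβ)(3) = 6.

6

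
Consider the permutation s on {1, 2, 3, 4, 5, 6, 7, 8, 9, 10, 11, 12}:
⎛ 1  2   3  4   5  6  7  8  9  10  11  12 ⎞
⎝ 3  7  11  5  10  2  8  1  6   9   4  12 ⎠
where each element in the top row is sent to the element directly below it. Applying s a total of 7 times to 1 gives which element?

6

Tracing 1 → 3 → … returns to 1 after 11 steps, so 1 lies in an 11-cycle (1, 3, 11, 4, 5, 10, 9, 6, 2, 7, 8).
Advancing 7 steps from 1: 1 → 3 → 11 → 4 → 5 → 10 → 9 → 6.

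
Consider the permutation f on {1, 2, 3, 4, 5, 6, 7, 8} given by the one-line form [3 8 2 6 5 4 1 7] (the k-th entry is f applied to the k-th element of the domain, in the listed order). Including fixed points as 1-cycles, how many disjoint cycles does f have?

The cycle decomposition is (1 3 2 8 7)(4 6)(5), which has 3 cycles (counting 1-cycles).

3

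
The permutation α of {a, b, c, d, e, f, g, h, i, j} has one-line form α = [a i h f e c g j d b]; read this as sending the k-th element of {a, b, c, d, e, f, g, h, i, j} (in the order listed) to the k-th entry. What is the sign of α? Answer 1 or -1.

1

In disjoint-cycle form the cycle lengths are 7, 1, 1, 1.
A cycle of length ℓ contributes ℓ−1 transpositions, so α is a product of 6 transpositions — even.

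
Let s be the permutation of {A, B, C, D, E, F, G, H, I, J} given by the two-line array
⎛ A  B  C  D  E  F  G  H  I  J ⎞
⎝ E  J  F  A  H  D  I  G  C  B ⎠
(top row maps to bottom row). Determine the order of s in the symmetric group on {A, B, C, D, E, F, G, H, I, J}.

8

Writing s as disjoint cycles, the cycle lengths are 8, 2.
The order is lcm(8, 2) = 8.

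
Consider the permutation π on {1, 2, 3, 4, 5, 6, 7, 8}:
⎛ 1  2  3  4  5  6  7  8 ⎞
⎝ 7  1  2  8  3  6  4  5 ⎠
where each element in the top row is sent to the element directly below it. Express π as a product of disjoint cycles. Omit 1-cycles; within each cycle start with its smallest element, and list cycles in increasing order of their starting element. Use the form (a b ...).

(1 7 4 8 5 3 2)

Start at 1 and follow images: 1 → 7 → 4 → 8 → 5 → 3 → 2 → 1, giving the cycle (1 7 4 8 5 3 2).
Repeating from the next unused element and collecting all non-trivial cycles gives (1 7 4 8 5 3 2).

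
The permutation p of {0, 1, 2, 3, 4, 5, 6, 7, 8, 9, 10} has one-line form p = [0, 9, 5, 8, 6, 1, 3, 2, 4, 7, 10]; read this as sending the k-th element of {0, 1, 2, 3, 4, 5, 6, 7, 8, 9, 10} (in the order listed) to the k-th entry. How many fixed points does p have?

The fixed points (elements with p(x) = x) are {0, 10}, so there are 2.

2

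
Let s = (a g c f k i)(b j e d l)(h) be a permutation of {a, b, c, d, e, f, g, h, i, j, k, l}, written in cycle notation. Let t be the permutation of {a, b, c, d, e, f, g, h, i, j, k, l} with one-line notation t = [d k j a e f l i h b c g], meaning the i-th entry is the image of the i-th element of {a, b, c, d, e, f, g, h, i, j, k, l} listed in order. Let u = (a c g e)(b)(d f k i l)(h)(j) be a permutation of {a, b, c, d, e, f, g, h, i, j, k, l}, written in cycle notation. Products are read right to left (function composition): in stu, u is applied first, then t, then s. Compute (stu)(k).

h

Apply the permutations in order: u(k) = i, then t(i) = h, then s(h) = h. So (stu)(k) = h.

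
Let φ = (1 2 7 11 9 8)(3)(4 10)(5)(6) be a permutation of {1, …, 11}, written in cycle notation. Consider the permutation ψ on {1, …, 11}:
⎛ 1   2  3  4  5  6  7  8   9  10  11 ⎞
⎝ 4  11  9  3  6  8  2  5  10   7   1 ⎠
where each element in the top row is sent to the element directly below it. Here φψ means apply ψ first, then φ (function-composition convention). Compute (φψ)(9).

(φψ)(9) = φ(ψ(9)). ψ(9) = 10, then φ(10) = 4. So (φψ)(9) = 4.

4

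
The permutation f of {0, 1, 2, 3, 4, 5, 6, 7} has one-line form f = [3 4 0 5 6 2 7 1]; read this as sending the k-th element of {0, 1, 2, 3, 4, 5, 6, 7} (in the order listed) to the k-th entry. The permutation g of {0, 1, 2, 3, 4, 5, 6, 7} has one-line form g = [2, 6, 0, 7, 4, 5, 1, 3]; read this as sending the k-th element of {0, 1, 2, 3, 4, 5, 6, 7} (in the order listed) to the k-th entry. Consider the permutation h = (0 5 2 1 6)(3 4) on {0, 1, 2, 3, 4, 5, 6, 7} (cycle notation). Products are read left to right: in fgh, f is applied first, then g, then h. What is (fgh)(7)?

0

Chase 7: f(7) = 1; g(1) = 6; h(6) = 0. Hence (fgh)(7) = 0.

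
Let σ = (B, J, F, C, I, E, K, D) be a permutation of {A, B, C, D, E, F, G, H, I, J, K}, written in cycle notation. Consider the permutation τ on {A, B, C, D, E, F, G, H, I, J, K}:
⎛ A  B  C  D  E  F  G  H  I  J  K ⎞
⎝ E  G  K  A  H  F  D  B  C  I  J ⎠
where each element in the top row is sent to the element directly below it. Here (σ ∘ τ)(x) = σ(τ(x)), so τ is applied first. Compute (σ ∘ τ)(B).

(σ ∘ τ)(B) = σ(τ(B)). τ(B) = G, then σ(G) = G. So (σ ∘ τ)(B) = G.

G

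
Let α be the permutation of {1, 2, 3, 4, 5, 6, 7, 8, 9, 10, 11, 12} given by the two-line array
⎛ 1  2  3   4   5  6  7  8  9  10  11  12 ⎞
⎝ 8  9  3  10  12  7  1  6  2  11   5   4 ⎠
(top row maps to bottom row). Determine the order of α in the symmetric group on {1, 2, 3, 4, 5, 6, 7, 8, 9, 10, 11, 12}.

The disjoint-cycle form of α has cycle lengths 5, 4, 2, 1.
The order of α is the least common multiple of its cycle lengths: lcm(5, 4, 2) = 20.

20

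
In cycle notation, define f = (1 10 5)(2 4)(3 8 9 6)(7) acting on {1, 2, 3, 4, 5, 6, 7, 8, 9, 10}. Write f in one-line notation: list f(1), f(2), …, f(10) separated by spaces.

10 4 8 2 1 3 7 9 6 5

Reading each image from the cycles: 1→10, 2→4, 3→8, 4→2, 5→1, 6→3, 7→7, 8→9, 9→6, 10→5.
So the one-line form is 10 4 8 2 1 3 7 9 6 5.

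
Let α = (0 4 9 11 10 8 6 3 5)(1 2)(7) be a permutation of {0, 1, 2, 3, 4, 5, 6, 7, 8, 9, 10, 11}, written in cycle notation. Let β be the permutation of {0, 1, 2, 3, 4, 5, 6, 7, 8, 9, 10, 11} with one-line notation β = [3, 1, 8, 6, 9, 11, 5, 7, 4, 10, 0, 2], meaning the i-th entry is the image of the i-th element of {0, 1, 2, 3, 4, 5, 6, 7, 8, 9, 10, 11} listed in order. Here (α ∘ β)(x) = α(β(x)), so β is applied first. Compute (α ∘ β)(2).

First apply β: β(2) = 8, then α(8) = 6. Thus (α ∘ β)(2) = 6.

6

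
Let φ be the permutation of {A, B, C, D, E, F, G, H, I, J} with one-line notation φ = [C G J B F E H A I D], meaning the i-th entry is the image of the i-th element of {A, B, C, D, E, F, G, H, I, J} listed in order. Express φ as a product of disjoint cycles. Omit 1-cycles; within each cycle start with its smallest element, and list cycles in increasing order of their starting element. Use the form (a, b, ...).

(A, C, J, D, B, G, H)(E, F)

Iterating φ from A gives A → C → J → D → B → G → H → A; that is the 7-cycle (A, C, J, D, B, G, H).
Repeating from the next unused element and collecting all non-trivial cycles gives (A, C, J, D, B, G, H)(E, F).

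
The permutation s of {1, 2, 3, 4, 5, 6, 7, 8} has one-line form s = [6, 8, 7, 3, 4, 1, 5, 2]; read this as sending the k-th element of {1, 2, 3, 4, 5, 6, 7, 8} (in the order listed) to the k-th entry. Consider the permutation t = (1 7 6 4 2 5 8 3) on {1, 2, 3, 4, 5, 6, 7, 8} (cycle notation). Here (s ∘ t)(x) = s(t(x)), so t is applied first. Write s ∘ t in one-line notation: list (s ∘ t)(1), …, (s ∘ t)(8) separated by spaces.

5 4 6 8 2 3 1 7

Chase each element through t then s: 1 → 7 → 5; 2 → 5 → 4; 3 → 1 → 6; 4 → 2 → 8; 5 → 8 → 2; 6 → 4 → 3; 7 → 6 → 1; 8 → 3 → 7.
So s ∘ t in one-line form is 5 4 6 8 2 3 1 7.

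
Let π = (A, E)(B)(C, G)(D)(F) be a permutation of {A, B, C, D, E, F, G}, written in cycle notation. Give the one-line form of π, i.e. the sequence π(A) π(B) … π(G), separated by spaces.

Each element maps to the next entry in its cycle (wrapping to the front): A→E, B→B, C→G, D→D, E→A, F→F, G→C.
So the one-line form is E B G D A F C.

E B G D A F C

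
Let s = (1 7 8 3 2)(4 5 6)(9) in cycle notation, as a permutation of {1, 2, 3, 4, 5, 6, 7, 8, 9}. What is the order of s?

15

The disjoint cycles have lengths 5, 3, 1.
The order is lcm(5, 3) = 15.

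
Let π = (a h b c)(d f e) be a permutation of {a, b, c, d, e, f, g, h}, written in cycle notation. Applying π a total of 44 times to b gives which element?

b lies in the 4-cycle (a h b c).
Powers repeat with period 4 on this cycle, and 44 mod 4 = 0, so π^44(b) = π^0(b).
So π^44(b) = b.

b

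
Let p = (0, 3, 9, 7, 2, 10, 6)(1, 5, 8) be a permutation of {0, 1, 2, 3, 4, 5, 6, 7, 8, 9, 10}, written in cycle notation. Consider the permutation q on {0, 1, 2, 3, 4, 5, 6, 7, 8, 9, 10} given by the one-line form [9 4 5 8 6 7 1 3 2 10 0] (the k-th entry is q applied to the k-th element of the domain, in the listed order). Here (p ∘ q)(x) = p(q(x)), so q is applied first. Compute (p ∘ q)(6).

(p ∘ q)(6) = p(q(6)). q(6) = 1, then p(1) = 5. So (p ∘ q)(6) = 5.

5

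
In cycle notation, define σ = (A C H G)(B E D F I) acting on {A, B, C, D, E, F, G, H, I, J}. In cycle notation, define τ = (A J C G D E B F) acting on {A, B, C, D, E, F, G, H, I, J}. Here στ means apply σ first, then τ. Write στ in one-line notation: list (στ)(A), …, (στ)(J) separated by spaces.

G B H A E I J D F C

Chase each element through σ then τ: A → C → G; B → E → B; C → H → H; D → F → A; E → D → E; F → I → I; G → A → J; H → G → D; I → B → F; J → J → C.
So στ in one-line form is G B H A E I J D F C.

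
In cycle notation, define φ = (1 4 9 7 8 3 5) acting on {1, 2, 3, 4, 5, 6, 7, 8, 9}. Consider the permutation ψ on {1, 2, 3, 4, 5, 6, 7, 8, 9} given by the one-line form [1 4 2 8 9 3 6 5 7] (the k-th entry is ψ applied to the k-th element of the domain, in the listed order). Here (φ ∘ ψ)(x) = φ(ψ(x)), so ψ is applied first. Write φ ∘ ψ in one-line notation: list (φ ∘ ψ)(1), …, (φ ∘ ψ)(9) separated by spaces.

4 9 2 3 7 5 6 1 8

(φ ∘ ψ)(x) = φ(ψ(x)). Computing each image: φ(ψ(1)) = φ(1) = 4, φ(ψ(2)) = φ(4) = 9, φ(ψ(3)) = φ(2) = 2, φ(ψ(4)) = φ(8) = 3, φ(ψ(5)) = φ(9) = 7, φ(ψ(6)) = φ(3) = 5, φ(ψ(7)) = φ(6) = 6, φ(ψ(8)) = φ(5) = 1, φ(ψ(9)) = φ(7) = 8.
Hence φ ∘ ψ = [4 9 2 3 7 5 6 1 8].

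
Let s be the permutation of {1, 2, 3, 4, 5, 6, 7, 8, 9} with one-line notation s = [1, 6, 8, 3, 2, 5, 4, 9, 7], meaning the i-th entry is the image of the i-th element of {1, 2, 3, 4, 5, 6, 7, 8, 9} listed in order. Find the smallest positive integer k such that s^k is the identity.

15

Writing s as disjoint cycles, the cycle lengths are 5, 3, 1.
The order of s is the least common multiple of its cycle lengths: lcm(5, 3) = 15.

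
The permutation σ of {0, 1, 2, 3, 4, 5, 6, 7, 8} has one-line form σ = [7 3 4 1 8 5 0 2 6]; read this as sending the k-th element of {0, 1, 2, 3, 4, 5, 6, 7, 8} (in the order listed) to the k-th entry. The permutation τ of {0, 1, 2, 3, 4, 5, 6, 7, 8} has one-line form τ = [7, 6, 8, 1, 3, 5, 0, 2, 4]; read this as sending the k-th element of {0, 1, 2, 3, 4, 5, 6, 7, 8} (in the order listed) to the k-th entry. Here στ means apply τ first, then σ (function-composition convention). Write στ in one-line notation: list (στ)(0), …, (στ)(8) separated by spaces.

Chase each element through τ then σ: 0 → 7 → 2; 1 → 6 → 0; 2 → 8 → 6; 3 → 1 → 3; 4 → 3 → 1; 5 → 5 → 5; 6 → 0 → 7; 7 → 2 → 4; 8 → 4 → 8.
Collecting the images, στ = [2 0 6 3 1 5 7 4 8].

2 0 6 3 1 5 7 4 8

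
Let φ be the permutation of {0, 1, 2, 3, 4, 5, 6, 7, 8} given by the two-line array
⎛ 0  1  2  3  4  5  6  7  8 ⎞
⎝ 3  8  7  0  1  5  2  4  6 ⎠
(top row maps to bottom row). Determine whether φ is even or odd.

In disjoint-cycle form the cycle lengths are 6, 2, 1.
A cycle of length ℓ contributes ℓ−1 transpositions, so φ is a product of 5 + 1 = 6 transpositions — even.

even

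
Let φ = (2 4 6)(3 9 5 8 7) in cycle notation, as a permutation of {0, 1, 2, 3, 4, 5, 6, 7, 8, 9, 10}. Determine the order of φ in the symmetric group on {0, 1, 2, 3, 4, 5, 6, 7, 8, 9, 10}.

The disjoint cycles have lengths 5, 3, 1, 1, 1.
The order is lcm(5, 3) = 15.

15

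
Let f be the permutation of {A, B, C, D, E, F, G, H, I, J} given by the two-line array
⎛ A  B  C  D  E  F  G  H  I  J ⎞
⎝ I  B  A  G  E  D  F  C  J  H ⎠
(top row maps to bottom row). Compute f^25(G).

Tracing G → F → … returns to G after 3 steps, so G lies in a 3-cycle (D, G, F).
On a 3-cycle, f^3 is the identity, so f^25 = f^1 there (25 ≡ 1 mod 3).
Advancing 1 step from G: G → F.

F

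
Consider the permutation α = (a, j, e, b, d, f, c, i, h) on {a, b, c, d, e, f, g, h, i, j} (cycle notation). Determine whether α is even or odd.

The cycle lengths are 9, 1.
A cycle of length ℓ contributes ℓ−1 transpositions, so α is a product of 8 transpositions — even.

even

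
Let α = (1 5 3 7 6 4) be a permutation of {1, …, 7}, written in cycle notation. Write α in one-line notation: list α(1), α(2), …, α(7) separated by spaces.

5 2 7 1 3 4 6

Image by image: 1↦5, 2↦2, 3↦7, 4↦1, 5↦3, 6↦4, 7↦6.
Listing these in domain order gives 5 2 7 1 3 4 6.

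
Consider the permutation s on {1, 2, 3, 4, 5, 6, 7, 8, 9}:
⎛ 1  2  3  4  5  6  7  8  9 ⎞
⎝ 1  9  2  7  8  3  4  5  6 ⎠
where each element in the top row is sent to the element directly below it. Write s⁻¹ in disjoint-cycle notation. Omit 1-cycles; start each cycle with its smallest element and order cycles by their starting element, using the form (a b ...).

(2 3 6 9)(4 7)(5 8)

First write s in disjoint cycles: (2 9 6 3)(4 7)(5 8).
The inverse reverses every cycle; in canonical form, s⁻¹ = (2 3 6 9)(4 7)(5 8).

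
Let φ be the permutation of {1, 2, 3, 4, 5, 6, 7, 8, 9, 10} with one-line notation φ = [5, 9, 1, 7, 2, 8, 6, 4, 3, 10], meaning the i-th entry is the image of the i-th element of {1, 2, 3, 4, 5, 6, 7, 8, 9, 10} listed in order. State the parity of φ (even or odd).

In disjoint-cycle form the cycle lengths are 5, 4, 1.
A cycle is odd iff its length is even; φ has 1 even-length cycle, so sgn(φ) = (−1)^1 and φ is odd.

odd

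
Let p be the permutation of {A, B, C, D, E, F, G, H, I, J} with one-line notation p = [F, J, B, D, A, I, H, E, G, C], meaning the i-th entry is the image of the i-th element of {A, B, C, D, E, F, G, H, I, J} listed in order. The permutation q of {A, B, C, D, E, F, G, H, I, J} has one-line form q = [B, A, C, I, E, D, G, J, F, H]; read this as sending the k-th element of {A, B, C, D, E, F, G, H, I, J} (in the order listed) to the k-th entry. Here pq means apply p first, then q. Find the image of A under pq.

p(A) = F, then q(F) = D; composing gives (pq)(A) = D.

D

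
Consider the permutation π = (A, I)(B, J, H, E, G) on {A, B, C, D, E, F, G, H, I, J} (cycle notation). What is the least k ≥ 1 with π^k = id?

10

The cycle type of π is (5, 2, 1, 1, 1).
Since disjoint cycles commute, ord(π) = lcm(5, 2) = 10.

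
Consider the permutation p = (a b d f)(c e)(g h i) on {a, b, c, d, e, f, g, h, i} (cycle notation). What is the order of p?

12

The disjoint cycles have lengths 4, 3, 2.
Since disjoint cycles commute, ord(p) = lcm(4, 3, 2) = 12.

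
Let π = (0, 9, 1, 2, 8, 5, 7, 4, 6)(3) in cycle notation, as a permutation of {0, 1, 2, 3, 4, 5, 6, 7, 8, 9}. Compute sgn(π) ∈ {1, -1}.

1

The cycle lengths are 9, 1.
A cycle is odd iff its length is even; π has 0 even-length cycles, so sgn(π) = (−1)^0 and π is even.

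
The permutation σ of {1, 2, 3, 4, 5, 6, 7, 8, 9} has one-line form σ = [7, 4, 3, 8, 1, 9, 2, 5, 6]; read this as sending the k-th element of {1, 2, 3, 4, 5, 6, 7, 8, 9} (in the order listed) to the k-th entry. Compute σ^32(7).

Tracing 7 → 2 → … returns to 7 after 6 steps, so 7 lies in a 6-cycle (1 7 2 4 8 5).
On a 6-cycle, σ^6 is the identity, so σ^32 = σ^2 there (32 ≡ 2 mod 6).
Stepping 2 places around the cycle: 7 → 2 → 4.

4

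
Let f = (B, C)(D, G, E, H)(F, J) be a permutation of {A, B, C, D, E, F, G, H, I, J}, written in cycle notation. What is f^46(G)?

G lies in the 4-cycle (D, G, E, H).
On a 4-cycle, f^4 is the identity, so f^46 = f^2 there (46 ≡ 2 mod 4).
Stepping 2 places around the cycle: G → E → H.

H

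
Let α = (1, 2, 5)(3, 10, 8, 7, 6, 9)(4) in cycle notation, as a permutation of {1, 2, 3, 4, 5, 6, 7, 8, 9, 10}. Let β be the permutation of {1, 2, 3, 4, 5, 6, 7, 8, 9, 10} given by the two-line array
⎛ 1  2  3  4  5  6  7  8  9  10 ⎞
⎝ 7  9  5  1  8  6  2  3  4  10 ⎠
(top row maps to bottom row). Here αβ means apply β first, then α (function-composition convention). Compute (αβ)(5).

7

(αβ)(5) = α(β(5)). β(5) = 8, then α(8) = 7. So (αβ)(5) = 7.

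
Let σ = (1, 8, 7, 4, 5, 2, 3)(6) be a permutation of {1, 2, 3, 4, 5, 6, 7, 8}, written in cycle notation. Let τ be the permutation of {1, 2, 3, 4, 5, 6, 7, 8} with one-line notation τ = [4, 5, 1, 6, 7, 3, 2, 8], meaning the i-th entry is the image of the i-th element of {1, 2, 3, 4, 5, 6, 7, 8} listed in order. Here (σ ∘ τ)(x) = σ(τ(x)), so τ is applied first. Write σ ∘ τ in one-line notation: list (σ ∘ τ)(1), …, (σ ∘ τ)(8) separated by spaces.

(σ ∘ τ)(x) = σ(τ(x)). Computing each image: σ(τ(1)) = σ(4) = 5, σ(τ(2)) = σ(5) = 2, σ(τ(3)) = σ(1) = 8, σ(τ(4)) = σ(6) = 6, σ(τ(5)) = σ(7) = 4, σ(τ(6)) = σ(3) = 1, σ(τ(7)) = σ(2) = 3, σ(τ(8)) = σ(8) = 7.
Hence σ ∘ τ = [5 2 8 6 4 1 3 7].

5 2 8 6 4 1 3 7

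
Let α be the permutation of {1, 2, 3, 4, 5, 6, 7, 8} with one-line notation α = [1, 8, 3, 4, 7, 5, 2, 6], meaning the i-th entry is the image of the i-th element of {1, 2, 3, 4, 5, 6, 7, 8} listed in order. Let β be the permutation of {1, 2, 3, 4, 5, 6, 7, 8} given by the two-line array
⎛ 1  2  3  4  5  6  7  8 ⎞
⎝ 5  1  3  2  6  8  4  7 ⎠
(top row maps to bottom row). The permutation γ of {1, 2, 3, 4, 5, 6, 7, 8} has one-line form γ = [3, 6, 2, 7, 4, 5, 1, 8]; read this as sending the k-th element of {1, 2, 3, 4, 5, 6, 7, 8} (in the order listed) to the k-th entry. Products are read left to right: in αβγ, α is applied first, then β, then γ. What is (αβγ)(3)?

(αβγ)(3) = γ(β(α(3))). α(3) = 3, then β(3) = 3, then γ(3) = 2, so the result is 2.

2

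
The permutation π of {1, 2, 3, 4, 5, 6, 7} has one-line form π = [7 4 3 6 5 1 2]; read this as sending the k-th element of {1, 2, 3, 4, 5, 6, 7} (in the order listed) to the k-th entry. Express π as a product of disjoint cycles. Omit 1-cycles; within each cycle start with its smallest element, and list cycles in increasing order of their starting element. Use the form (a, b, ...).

From 1: 1 → 7 → 2 → 4 → 6 → 1, closing the cycle (1, 7, 2, 4, 6).
Repeating from the next unused element and collecting all non-trivial cycles gives (1, 7, 2, 4, 6).

(1, 7, 2, 4, 6)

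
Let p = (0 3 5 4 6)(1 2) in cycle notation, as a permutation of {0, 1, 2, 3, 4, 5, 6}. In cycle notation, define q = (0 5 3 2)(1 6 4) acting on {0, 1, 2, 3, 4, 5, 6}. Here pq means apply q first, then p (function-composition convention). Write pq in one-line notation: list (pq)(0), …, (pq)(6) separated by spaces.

(pq)(x) = p(q(x)). Computing each image: p(q(0)) = p(5) = 4, p(q(1)) = p(6) = 0, p(q(2)) = p(0) = 3, p(q(3)) = p(2) = 1, p(q(4)) = p(1) = 2, p(q(5)) = p(3) = 5, p(q(6)) = p(4) = 6.
Hence pq = [4 0 3 1 2 5 6].

4 0 3 1 2 5 6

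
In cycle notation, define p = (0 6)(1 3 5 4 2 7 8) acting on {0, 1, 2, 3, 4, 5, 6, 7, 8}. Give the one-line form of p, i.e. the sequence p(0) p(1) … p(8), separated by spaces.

6 3 7 5 2 4 0 8 1

Reading each image from the cycles: 0→6, 1→3, 2→7, 3→5, 4→2, 5→4, 6→0, 7→8, 8→1.
So the one-line form is 6 3 7 5 2 4 0 8 1.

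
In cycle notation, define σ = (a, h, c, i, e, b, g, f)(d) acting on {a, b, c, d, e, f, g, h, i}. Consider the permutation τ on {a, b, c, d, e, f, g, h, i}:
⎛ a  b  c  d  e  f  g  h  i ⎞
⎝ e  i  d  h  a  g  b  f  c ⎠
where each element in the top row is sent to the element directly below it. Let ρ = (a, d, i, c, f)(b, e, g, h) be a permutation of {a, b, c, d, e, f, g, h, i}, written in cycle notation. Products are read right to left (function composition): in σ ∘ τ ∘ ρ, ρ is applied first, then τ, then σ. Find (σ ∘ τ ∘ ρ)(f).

b

Chase f: ρ(f) = a; τ(a) = e; σ(e) = b. Hence (σ ∘ τ ∘ ρ)(f) = b.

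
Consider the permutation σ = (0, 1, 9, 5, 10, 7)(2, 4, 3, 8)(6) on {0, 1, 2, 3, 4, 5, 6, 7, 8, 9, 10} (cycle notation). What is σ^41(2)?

4

2 lies in the 4-cycle (2, 4, 3, 8).
Since the cycle has length 4, σ^41 acts on it the same as σ^1 (41 mod 4 = 1).
Stepping 1 place around the cycle: 2 → 4.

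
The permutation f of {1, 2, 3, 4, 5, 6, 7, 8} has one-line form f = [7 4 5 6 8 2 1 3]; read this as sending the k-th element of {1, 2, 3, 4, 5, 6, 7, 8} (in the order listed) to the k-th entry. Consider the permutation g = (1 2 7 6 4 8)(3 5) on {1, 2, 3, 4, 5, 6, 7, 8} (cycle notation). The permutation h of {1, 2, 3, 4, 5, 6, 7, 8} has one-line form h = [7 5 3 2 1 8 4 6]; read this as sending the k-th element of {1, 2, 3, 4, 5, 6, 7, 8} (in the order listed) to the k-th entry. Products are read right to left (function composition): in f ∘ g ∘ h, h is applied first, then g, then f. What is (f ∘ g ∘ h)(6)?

7

Apply the permutations in order: h(6) = 8, then g(8) = 1, then f(1) = 7. So (f ∘ g ∘ h)(6) = 7.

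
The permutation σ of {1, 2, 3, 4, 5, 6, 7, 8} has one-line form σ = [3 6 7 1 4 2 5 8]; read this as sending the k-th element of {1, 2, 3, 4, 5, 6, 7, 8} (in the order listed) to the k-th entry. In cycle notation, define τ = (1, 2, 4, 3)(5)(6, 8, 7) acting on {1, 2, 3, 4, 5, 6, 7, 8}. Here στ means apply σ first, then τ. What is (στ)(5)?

3

(στ)(5) = τ(σ(5)). σ(5) = 4, then τ(4) = 3. So (στ)(5) = 3.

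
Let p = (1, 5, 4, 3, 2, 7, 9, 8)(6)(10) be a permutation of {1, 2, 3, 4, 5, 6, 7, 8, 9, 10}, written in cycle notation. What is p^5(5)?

9

5 lies in the 8-cycle (1, 5, 4, 3, 2, 7, 9, 8).
Advancing 5 steps from 5: 5 → 4 → 3 → 2 → 7 → 9.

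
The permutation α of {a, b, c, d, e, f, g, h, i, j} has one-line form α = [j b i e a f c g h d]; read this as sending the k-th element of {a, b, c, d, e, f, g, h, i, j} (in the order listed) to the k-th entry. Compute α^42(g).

Tracing g → c → … returns to g after 4 steps, so g lies in a 4-cycle (c i h g).
Powers repeat with period 4 on this cycle, and 42 mod 4 = 2, so α^42(g) = α^2(g).
Stepping 2 places around the cycle: g → c → i.

i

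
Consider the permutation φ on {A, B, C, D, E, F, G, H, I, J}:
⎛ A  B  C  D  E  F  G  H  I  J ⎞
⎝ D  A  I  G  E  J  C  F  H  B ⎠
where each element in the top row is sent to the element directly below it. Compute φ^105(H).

Tracing H → F → … returns to H after 9 steps, so H lies in a 9-cycle (A D G C I H F J B).
Since the cycle has length 9, φ^105 acts on it the same as φ^6 (105 mod 9 = 6).
Stepping 6 places around the cycle: H → F → J → B → A → D → G.

G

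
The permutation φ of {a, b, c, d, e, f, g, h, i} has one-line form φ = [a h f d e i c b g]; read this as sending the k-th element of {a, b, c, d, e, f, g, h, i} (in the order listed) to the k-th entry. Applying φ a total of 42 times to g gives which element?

f

Tracing g → c → … returns to g after 4 steps, so g lies in a 4-cycle (c f i g).
Powers repeat with period 4 on this cycle, and 42 mod 4 = 2, so φ^42(g) = φ^2(g).
Stepping 2 places around the cycle: g → c → f.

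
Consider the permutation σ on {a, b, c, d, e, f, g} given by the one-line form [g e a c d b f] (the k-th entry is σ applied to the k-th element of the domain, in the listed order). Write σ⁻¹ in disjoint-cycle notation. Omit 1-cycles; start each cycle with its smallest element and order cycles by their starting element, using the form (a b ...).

(a c d e b f g)

First write σ in disjoint cycles: (a g f b e d c).
Reversing each cycle (and rotating so the smallest element leads) gives σ⁻¹ = (a c d e b f g).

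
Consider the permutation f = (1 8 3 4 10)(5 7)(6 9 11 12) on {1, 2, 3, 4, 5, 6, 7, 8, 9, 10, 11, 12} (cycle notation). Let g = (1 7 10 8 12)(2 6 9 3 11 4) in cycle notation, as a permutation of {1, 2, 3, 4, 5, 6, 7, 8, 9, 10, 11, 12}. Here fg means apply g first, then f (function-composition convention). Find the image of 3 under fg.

(fg)(3) = f(g(3)). g(3) = 11, then f(11) = 12. So (fg)(3) = 12.

12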